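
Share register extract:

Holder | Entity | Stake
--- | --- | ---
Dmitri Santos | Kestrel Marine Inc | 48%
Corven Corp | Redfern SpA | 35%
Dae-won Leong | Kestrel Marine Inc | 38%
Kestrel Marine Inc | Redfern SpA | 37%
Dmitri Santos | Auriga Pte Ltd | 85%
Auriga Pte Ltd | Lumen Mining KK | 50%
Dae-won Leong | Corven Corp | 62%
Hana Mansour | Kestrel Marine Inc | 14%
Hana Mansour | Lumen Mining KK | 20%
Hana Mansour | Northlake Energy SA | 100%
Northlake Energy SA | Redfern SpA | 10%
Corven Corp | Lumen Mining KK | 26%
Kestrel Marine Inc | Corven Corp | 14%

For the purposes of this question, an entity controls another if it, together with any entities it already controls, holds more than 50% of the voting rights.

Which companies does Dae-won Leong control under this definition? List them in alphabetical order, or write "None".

Corven Corp

Dae-won holds 62% of Corven, so Dae-won controls Corven.
No other company's threshold is met.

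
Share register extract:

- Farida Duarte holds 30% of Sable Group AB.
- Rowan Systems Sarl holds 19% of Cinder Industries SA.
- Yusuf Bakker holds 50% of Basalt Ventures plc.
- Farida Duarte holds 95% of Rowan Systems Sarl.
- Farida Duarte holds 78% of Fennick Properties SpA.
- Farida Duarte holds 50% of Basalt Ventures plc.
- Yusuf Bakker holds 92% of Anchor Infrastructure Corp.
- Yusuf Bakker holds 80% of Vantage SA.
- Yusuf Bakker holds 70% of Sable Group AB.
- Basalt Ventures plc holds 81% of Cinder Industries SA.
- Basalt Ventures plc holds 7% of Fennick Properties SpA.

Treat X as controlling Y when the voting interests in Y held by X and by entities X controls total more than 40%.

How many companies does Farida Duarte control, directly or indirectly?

4

Farida holds 50% of Basalt, so Farida controls Basalt.
Farida holds 95% of Rowan, so Farida controls Rowan.
Rowan and Basalt together hold 19% + 81% = 100% of Cinder, so Farida controls Cinder.
Farida and Basalt together hold 78% + 7% = 85% of Fennick, so Farida controls Fennick.
No other company's threshold is met.
Farida controls 4 companies.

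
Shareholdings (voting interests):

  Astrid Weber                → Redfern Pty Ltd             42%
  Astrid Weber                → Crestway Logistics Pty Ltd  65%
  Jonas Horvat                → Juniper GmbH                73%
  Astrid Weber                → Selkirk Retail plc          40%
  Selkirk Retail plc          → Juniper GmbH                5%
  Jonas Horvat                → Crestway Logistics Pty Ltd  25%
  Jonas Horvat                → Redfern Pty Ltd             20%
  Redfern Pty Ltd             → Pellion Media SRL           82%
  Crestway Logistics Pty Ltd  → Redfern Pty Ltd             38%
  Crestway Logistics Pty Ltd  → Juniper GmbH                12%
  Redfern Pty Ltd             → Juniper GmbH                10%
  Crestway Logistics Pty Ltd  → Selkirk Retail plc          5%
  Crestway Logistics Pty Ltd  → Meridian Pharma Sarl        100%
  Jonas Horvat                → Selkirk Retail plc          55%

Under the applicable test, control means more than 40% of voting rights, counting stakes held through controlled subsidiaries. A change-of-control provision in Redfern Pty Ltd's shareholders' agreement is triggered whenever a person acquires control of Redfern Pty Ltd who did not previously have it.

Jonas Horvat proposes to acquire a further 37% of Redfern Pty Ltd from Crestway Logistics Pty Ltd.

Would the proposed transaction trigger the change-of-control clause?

Yes

The purchase adds only to Jonas's holdings (Crestway's stake shrinks), so Jonas is the only person who could newly come to control Redfern.
Jonas holds 55% of Selkirk, so Jonas controls Selkirk.
Jonas and Selkirk together hold 73% + 5% = 78% of Juniper, so Jonas controls Juniper.
In Redfern, Jonas's side holds only 20%, not > 40%.
So before the transaction, Jonas does not control Redfern.
After the purchase, Jonas's direct stake in Redfern rises to 20% + 37% = 57%, and Crestway's stake falls to 1%.
Jonas holds 57% of Redfern, so Jonas controls Redfern.
Jonas did not control Redfern before and does after, so the clause is triggered.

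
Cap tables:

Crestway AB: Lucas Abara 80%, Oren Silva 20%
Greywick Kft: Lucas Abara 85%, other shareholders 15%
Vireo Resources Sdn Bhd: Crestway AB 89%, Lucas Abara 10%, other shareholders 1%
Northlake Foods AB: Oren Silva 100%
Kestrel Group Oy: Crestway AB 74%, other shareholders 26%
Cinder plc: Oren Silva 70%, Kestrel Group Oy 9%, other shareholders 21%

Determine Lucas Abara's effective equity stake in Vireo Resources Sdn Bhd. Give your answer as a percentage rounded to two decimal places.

81.20%

Lucas reaches Vireo along 2 paths.
Via Crestway: 80% × 89% = 71.2%.
Direct stake: 10% = 10%.
Total: 71.2% + 10% = 81.2%.
Rounded: 81.20%.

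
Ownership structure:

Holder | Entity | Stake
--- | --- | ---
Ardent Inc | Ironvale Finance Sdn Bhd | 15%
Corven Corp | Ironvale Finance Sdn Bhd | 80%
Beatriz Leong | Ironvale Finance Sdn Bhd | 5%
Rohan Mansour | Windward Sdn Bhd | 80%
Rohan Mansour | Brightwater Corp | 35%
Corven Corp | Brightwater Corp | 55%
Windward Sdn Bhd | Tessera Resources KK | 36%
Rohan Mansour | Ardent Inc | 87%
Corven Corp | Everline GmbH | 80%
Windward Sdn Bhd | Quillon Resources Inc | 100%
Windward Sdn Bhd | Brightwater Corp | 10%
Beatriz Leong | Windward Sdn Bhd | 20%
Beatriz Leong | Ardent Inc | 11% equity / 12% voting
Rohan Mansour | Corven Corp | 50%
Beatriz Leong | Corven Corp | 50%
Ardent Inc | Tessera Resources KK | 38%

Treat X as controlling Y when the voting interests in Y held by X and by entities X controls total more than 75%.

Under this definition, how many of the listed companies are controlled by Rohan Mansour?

Rohan holds 80% of Windward, so Rohan controls Windward.
Rohan holds 87% of Ardent, so Rohan controls Ardent.
Windward holds 100% of Quillon, so Rohan controls Quillon.
No other company's threshold is met.
Rohan controls 3 companies.

3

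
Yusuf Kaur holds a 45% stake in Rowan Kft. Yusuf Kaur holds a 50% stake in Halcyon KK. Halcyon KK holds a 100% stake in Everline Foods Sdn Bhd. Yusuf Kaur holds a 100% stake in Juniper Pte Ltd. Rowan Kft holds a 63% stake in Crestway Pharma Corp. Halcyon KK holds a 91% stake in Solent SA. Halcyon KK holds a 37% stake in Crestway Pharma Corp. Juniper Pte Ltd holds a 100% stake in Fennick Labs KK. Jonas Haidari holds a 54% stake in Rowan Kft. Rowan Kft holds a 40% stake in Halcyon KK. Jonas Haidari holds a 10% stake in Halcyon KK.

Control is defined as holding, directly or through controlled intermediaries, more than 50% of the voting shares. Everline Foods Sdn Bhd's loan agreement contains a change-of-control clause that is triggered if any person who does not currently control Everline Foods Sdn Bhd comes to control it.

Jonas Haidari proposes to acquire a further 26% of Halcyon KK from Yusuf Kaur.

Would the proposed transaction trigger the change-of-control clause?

The purchase adds only to Jonas's holdings (Yusuf's stake shrinks), so Jonas is the only person who could newly come to control Everline.
Jonas holds 54% of Rowan, so Jonas controls Rowan.
Rowan holds 63% of Crestway, so Jonas controls Crestway.
Neither Jonas nor any entity Jonas controls holds any voting interest in Everline.
So before the transaction, Jonas does not control Everline.
After the purchase, Jonas's direct stake in Halcyon rises to 10% + 26% = 36%, and Yusuf's stake falls to 24%.
Jonas and Rowan together hold 36% + 40% = 76% of Halcyon, so Jonas controls Halcyon.
Halcyon holds 100% of Everline, so Jonas controls Everline.
Jonas did not control Everline before and does after, so the clause is triggered.

Yes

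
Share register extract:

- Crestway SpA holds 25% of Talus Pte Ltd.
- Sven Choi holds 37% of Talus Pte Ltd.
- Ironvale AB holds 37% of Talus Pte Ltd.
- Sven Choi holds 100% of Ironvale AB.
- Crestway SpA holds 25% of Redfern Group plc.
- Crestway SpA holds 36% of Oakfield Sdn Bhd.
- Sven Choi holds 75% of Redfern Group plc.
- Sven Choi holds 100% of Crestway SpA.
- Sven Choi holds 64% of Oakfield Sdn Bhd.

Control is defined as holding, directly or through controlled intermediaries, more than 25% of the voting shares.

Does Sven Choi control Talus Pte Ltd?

Sven holds 100% of Ironvale, so Sven controls Ironvale.
Sven holds 100% of Crestway, so Sven controls Crestway.
Crestway and Ironvale and Sven together hold 25% + 37% + 37% = 99% of Talus, so Sven controls Talus.

Yes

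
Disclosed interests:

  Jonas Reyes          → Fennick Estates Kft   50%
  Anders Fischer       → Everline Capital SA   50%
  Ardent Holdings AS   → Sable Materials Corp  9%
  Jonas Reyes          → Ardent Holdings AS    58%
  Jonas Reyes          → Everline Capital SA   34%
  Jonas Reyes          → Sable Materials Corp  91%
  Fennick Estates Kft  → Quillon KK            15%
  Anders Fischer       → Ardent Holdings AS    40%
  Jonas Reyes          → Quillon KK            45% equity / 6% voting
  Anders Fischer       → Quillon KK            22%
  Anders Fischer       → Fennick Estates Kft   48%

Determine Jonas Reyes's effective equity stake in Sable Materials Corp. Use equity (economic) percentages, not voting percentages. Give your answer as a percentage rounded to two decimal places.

96.22%

Jonas reaches Sable along 2 paths.
Via Ardent: 58% × 9% = 5.22%.
Direct stake: 91% = 91%.
Total: 5.22% + 91% = 96.22%.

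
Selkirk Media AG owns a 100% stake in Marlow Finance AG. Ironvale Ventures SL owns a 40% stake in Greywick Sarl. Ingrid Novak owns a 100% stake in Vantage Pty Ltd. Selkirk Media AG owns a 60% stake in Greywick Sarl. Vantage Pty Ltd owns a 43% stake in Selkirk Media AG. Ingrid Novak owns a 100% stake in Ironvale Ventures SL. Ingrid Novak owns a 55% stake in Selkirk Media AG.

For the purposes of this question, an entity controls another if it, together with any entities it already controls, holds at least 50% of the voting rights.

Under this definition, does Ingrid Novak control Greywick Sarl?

Ingrid holds 100% of Vantage, so Ingrid controls Vantage.
Ingrid and Vantage together hold 55% + 43% = 98% of Selkirk, so Ingrid controls Selkirk.
Ingrid holds 100% of Ironvale, so Ingrid controls Ironvale.
Selkirk and Ironvale together hold 60% + 40% = 100% of Greywick, so Ingrid controls Greywick.

Yes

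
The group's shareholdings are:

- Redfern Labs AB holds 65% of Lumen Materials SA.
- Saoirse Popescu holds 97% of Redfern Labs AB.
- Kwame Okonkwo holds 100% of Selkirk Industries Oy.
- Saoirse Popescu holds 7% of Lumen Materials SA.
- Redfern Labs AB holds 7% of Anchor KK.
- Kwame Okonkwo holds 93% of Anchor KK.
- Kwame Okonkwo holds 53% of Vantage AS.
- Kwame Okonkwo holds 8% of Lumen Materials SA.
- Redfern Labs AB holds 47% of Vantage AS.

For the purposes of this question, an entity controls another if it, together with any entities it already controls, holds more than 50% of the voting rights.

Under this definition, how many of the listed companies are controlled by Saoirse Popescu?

Saoirse holds 97% of Redfern, so Saoirse controls Redfern.
Redfern and Saoirse together hold 65% + 7% = 72% of Lumen, so Saoirse controls Lumen.
No other company's threshold is met.
Saoirse controls 2 companies.

2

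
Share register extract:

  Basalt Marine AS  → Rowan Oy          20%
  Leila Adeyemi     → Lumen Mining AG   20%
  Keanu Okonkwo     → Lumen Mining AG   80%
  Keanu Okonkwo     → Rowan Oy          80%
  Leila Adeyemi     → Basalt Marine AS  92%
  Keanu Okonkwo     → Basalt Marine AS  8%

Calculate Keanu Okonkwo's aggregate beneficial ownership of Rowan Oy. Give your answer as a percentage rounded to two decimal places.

81.60%

Keanu reaches Rowan along 2 paths.
Direct stake: 80% = 80%.
Via Basalt: 8% × 20% = 1.6%.
Total: 80% + 1.6% = 81.6%.
Rounded: 81.60%.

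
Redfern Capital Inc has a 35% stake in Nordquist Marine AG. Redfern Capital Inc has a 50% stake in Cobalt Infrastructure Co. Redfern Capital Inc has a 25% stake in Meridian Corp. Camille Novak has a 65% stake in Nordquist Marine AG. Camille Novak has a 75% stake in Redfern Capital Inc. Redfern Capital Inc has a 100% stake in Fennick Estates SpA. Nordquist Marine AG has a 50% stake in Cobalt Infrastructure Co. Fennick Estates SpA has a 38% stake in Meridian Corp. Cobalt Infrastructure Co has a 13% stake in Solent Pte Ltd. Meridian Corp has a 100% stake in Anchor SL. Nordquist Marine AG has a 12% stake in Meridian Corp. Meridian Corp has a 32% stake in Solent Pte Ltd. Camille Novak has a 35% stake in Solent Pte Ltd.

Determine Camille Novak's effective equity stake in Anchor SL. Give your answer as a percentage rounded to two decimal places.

58.20%

Camille reaches Anchor along 4 paths.
Via Redfern → Meridian: 75% × 25% × 100% = 18.75%.
Via Nordquist → Meridian: 65% × 12% × 100% = 7.8%.
Via Redfern → Nordquist → Meridian: 75% × 35% × 12% × 100% = 3.15%.
Via Redfern → Fennick → Meridian: 75% × 100% × 38% × 100% = 28.5%.
Total: 18.75% + 7.8% + 3.15% + 28.5% = 58.2%.
Rounded: 58.20%.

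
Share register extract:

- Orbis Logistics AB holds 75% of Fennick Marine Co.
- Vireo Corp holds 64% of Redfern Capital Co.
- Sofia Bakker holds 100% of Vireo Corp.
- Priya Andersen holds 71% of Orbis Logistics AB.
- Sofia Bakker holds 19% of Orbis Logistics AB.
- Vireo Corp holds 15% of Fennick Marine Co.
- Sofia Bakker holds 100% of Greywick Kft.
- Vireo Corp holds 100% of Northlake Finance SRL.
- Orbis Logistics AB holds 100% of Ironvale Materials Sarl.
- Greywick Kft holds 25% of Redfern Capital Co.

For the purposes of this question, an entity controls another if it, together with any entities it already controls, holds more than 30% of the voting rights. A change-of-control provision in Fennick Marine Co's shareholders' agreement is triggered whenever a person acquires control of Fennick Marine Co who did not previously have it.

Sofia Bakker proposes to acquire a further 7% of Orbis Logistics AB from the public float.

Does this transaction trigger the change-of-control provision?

The purchase changes only Sofia's holdings, so Sofia is the only person who could newly come to control Fennick.
Sofia holds 100% of Vireo, so Sofia controls Vireo.
Sofia holds 100% of Greywick, so Sofia controls Greywick.
Greywick and Vireo together hold 25% + 64% = 89% of Redfern, so Sofia controls Redfern.
Vireo holds 100% of Northlake, so Sofia controls Northlake.
In Fennick, Sofia's side holds only 15%, not > 30%.
So before the transaction, Sofia does not control Fennick.
After the purchase, Sofia's direct stake in Orbis rises to 19% + 7% = 26%.
Sofia's side now holds 26% of Orbis, not > 30%, so Sofia still does not control Orbis.
After the transaction, Sofia's side holds 15% of Fennick, not > 30%, so Sofia still does not control Fennick.
No new person acquires control, so the clause is not triggered.

No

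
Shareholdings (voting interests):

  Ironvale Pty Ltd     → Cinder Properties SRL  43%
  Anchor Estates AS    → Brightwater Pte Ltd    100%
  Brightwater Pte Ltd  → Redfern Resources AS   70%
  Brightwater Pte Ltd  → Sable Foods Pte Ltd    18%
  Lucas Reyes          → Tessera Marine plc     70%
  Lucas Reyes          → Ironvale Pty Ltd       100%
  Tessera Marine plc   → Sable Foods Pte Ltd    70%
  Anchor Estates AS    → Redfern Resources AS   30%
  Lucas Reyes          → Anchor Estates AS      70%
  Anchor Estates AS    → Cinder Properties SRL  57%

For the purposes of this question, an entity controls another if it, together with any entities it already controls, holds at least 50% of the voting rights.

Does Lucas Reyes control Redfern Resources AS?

Yes

Lucas holds 70% of Anchor, so Lucas controls Anchor.
Anchor holds 100% of Brightwater, so Lucas controls Brightwater.
Brightwater and Anchor together hold 70% + 30% = 100% of Redfern, so Lucas controls Redfern.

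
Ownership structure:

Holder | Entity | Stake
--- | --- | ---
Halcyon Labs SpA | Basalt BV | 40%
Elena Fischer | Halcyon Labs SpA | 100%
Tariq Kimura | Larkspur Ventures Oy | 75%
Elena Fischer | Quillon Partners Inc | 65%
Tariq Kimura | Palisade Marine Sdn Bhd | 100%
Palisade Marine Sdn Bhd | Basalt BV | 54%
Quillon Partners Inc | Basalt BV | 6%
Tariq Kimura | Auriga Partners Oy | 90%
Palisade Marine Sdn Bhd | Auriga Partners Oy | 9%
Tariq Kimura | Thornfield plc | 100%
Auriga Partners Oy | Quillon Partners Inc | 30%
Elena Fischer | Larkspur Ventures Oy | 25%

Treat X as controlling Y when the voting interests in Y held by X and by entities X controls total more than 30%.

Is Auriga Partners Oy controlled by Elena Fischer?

Elena holds 100% of Halcyon, so Elena controls Halcyon.
Elena holds 65% of Quillon, so Elena controls Quillon.
Quillon and Halcyon together hold 6% + 40% = 46% of Basalt, so Elena controls Basalt.
Neither Elena nor any entity Elena controls holds any voting interest in Auriga.
So Elena does not control Auriga.

No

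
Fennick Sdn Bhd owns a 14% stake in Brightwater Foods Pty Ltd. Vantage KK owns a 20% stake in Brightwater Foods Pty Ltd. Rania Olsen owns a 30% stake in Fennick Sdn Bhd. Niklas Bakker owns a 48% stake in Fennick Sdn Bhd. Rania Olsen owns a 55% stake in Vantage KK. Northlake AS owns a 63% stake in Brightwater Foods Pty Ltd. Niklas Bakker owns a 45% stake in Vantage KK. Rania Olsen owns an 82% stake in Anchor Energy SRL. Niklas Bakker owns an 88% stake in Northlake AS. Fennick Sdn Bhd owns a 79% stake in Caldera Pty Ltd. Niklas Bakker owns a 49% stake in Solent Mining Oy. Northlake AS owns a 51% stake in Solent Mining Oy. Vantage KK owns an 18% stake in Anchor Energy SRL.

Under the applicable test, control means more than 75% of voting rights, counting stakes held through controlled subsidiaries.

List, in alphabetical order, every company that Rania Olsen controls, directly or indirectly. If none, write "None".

Rania holds 82% of Anchor, so Rania controls Anchor.
No other company's threshold is met.

Anchor Energy SRL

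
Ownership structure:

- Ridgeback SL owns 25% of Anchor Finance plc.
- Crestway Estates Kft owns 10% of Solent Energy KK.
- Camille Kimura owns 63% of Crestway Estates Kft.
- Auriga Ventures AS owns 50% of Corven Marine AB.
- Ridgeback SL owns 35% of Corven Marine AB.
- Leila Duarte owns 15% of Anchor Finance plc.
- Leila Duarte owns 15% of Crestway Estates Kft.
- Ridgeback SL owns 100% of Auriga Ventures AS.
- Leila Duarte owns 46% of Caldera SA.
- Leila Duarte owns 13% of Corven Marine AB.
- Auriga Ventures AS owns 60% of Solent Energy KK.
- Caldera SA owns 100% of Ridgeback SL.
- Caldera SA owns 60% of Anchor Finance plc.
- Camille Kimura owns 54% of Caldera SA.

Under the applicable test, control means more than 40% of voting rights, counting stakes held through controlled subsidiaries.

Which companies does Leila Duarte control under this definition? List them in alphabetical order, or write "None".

Leila holds 46% of Caldera, so Leila controls Caldera.
Caldera holds 100% of Ridgeback, so Leila controls Ridgeback.
Caldera and Leila and Ridgeback together hold 60% + 15% + 25% = 100% of Anchor, so Leila controls Anchor.
Ridgeback holds 100% of Auriga, so Leila controls Auriga.
Auriga and Leila and Ridgeback together hold 50% + 13% + 35% = 98% of Corven, so Leila controls Corven.
Auriga holds 60% of Solent, so Leila controls Solent.
No other company's threshold is met.

Anchor Finance plc, Auriga Ventures AS, Caldera SA, Corven Marine AB, Ridgeback SL, Solent Energy KK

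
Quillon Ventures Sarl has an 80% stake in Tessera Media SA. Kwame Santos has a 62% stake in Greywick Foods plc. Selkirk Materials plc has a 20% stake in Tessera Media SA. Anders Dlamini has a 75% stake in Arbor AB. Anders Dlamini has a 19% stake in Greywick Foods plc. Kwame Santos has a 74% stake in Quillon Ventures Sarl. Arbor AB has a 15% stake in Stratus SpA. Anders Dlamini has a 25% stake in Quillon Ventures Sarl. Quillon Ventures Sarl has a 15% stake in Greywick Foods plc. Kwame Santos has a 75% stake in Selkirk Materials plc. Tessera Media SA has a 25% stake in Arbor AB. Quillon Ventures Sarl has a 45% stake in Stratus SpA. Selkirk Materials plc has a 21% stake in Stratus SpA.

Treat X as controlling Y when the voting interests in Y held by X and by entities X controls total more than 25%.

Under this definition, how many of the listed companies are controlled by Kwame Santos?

Kwame holds 74% of Quillon, so Kwame controls Quillon.
Kwame holds 75% of Selkirk, so Kwame controls Selkirk.
Selkirk and Quillon together hold 20% + 80% = 100% of Tessera, so Kwame controls Tessera.
Kwame and Quillon together hold 62% + 15% = 77% of Greywick, so Kwame controls Greywick.
Quillon and Selkirk together hold 45% + 21% = 66% of Stratus, so Kwame controls Stratus.
No other company's threshold is met.
Kwame controls 5 companies.

5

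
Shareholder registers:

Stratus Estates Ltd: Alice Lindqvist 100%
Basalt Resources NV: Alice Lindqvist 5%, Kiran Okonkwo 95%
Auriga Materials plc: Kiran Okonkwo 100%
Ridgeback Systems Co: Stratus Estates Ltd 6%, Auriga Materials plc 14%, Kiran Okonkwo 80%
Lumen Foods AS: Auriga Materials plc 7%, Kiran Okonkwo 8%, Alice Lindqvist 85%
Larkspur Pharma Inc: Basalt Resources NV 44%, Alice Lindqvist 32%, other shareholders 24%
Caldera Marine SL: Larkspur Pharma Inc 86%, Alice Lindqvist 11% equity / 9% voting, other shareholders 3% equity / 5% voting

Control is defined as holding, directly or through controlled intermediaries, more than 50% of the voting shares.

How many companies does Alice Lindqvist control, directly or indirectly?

Alice holds 100% of Stratus, so Alice controls Stratus.
Alice holds 85% of Lumen, so Alice controls Lumen.
No other company's threshold is met.
Alice controls 2 companies.

2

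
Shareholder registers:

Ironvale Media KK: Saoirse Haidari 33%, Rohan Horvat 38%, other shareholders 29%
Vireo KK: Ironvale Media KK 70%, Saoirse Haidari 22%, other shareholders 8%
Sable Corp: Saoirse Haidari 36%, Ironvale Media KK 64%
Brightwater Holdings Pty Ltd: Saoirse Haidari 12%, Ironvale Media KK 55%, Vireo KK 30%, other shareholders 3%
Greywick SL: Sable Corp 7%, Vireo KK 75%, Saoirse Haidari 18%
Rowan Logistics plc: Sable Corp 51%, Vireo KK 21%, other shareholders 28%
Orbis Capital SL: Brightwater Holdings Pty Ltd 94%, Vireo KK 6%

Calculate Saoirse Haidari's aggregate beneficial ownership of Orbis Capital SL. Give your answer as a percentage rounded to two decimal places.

43.77%

Saoirse reaches Orbis along 6 paths.
Via Brightwater: 12% × 94% = 11.28%.
Via Ironvale → Brightwater: 33% × 55% × 94% = 17.061%.
Via Ironvale → Vireo → Brightwater: 33% × 70% × 30% × 94% = 6.5142%.
Via Vireo → Brightwater: 22% × 30% × 94% = 6.204%.
Via Ironvale → Vireo: 33% × 70% × 6% = 1.386%.
Via Vireo: 22% × 6% = 1.32%.
Total: 11.28% + 17.061% + 6.5142% + 6.204% + 1.386% + 1.32% = 43.7652%.
Rounded: 43.77%.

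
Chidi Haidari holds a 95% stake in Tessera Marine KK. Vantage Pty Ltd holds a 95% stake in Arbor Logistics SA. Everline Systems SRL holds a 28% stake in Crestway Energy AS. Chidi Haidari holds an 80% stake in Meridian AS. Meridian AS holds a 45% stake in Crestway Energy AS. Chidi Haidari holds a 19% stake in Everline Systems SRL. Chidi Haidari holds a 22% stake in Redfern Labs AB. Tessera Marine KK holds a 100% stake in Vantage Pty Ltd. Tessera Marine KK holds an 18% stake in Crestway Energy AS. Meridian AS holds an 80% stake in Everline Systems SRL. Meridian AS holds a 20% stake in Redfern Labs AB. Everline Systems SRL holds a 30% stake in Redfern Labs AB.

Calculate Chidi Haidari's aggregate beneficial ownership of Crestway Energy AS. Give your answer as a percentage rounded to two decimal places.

Chidi reaches Crestway along 4 paths.
Via Tessera: 95% × 18% = 17.1%.
Via Meridian: 80% × 45% = 36%.
Via Everline: 19% × 28% = 5.32%.
Via Meridian → Everline: 80% × 80% × 28% = 17.92%.
Total: 17.1% + 36% + 5.32% + 17.92% = 76.34%.

76.34%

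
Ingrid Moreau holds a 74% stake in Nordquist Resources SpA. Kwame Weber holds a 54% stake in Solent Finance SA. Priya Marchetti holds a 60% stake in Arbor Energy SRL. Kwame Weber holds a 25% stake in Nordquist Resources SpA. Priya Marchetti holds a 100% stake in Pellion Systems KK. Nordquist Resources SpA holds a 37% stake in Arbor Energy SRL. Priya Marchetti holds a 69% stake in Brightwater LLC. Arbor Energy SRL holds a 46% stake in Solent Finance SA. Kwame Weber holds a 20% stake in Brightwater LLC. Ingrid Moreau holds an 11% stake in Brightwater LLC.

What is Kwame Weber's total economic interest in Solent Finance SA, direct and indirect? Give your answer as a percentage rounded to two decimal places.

58.26%

Kwame reaches Solent along 2 paths.
Direct stake: 54% = 54%.
Via Nordquist → Arbor: 25% × 37% × 46% = 4.255%.
Total: 54% + 4.255% = 58.255%.
Rounded: 58.26%.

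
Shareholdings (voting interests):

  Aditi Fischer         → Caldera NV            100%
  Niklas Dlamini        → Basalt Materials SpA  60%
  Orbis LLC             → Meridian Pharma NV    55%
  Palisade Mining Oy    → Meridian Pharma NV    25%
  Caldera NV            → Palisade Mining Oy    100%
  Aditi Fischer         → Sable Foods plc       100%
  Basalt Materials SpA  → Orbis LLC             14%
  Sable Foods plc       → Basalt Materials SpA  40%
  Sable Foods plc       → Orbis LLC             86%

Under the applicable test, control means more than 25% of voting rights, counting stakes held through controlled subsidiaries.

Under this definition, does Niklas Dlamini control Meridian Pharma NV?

Niklas holds 60% of Basalt, so Niklas controls Basalt.
Neither Niklas nor any entity Niklas controls holds any voting interest in Meridian.
So Niklas does not control Meridian.

No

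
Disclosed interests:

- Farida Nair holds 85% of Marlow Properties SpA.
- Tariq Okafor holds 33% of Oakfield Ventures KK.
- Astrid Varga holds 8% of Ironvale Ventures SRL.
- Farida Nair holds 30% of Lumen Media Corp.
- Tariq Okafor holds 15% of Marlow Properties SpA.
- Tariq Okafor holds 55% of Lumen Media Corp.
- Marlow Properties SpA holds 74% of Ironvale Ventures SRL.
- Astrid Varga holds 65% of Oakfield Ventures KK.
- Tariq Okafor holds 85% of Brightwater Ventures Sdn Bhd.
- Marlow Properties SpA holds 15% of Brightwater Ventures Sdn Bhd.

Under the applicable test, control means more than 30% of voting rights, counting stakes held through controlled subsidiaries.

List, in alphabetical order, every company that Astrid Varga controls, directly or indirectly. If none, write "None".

Astrid holds 65% of Oakfield, so Astrid controls Oakfield.
No other company's threshold is met.

Oakfield Ventures KK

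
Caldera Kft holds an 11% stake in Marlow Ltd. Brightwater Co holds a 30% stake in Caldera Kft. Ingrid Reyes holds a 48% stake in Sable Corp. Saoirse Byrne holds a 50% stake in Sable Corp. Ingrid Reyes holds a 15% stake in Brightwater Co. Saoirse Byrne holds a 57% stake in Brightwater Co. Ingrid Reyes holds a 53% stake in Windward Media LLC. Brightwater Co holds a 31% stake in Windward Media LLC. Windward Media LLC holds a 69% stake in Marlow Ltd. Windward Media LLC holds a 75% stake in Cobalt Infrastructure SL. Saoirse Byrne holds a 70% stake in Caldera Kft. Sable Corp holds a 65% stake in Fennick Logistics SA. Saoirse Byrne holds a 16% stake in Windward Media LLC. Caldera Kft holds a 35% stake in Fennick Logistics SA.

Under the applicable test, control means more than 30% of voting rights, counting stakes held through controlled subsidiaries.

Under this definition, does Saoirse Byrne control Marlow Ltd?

Saoirse holds 57% of Brightwater, so Saoirse controls Brightwater.
Brightwater and Saoirse together hold 30% + 70% = 100% of Caldera, so Saoirse controls Caldera.
Saoirse and Brightwater together hold 16% + 31% = 47% of Windward, so Saoirse controls Windward.
Windward and Caldera together hold 69% + 11% = 80% of Marlow, so Saoirse controls Marlow.

Yes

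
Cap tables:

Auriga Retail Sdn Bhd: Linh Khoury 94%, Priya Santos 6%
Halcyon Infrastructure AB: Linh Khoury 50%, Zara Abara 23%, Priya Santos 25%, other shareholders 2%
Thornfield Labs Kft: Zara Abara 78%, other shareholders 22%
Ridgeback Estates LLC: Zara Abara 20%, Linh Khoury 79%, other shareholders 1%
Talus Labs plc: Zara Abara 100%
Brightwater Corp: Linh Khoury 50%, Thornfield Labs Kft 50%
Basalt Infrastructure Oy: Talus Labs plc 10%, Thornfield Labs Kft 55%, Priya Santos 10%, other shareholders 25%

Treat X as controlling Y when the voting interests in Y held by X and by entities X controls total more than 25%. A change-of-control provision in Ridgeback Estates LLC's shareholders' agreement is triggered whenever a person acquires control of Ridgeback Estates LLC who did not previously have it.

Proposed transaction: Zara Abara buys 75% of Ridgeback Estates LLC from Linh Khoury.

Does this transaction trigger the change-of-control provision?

Yes

The purchase adds only to Zara's holdings (Linh's stake shrinks), so Zara is the only person who could newly come to control Ridgeback.
Zara holds 78% of Thornfield, so Zara controls Thornfield.
Zara holds 100% of Talus, so Zara controls Talus.
Thornfield holds 50% of Brightwater, so Zara controls Brightwater.
Talus and Thornfield together hold 10% + 55% = 65% of Basalt, so Zara controls Basalt.
In Ridgeback, Zara's side holds only 20%, not > 25%.
So before the transaction, Zara does not control Ridgeback.
After the purchase, Zara's direct stake in Ridgeback rises to 20% + 75% = 95%, and Linh's stake falls to 4%.
Zara holds 95% of Ridgeback, so Zara controls Ridgeback.
Zara did not control Ridgeback before and does after, so the clause is triggered.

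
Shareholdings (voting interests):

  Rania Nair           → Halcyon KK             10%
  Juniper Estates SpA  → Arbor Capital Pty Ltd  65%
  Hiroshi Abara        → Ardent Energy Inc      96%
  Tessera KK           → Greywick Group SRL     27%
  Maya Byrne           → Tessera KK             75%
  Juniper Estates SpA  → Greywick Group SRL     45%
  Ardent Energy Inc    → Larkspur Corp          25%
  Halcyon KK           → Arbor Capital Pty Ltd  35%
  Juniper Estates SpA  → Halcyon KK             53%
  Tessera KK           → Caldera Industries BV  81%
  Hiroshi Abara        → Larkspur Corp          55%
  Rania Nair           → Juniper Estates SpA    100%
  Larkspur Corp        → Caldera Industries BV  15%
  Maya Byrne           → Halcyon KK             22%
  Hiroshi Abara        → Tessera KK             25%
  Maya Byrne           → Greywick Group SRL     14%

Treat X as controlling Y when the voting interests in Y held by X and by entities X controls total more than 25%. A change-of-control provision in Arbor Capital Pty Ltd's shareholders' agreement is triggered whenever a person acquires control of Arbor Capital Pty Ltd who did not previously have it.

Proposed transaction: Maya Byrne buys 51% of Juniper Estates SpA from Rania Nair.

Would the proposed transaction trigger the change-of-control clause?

The purchase adds only to Maya's holdings (Rania's stake shrinks), so Maya is the only person who could newly come to control Arbor.
Maya holds 75% of Tessera, so Maya controls Tessera.
Tessera holds 81% of Caldera, so Maya controls Caldera.
Tessera and Maya together hold 27% + 14% = 41% of Greywick, so Maya controls Greywick.
Neither Maya nor any entity Maya controls holds any voting interest in Arbor.
So before the transaction, Maya does not control Arbor.
After the purchase, Maya holds 51% of Juniper directly, and Rania's stake falls to 49%.
Maya holds 51% of Juniper, so Maya controls Juniper.
Juniper and Maya together hold 53% + 22% = 75% of Halcyon, so Maya controls Halcyon.
Halcyon and Juniper together hold 35% + 65% = 100% of Arbor, so Maya controls Arbor.
Maya did not control Arbor before and does after, so the clause is triggered.

Yes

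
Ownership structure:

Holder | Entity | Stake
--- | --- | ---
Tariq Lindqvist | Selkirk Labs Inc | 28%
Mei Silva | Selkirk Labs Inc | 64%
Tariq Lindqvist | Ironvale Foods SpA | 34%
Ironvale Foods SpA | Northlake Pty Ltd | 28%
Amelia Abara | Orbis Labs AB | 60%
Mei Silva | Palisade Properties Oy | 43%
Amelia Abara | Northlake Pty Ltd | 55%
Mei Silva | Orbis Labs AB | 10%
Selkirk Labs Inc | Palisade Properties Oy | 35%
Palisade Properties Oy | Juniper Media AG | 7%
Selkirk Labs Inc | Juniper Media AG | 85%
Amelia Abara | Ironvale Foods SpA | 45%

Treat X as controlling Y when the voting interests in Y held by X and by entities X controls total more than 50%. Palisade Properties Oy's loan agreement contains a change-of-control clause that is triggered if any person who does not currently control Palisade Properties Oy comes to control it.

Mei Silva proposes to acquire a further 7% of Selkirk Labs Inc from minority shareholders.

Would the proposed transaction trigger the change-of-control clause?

The purchase changes only Mei's holdings, so Mei is the only person who could newly come to control Palisade.
Mei holds 64% of Selkirk, so Mei controls Selkirk.
Mei and Selkirk together hold 43% + 35% = 78% of Palisade, so Mei controls Palisade.
So Mei already controls Palisade before the transaction.
After the purchase, Mei's direct stake in Selkirk rises to 64% + 7% = 71%.
Mei controlled Palisade already, so this is not a new person acquiring control; every other person's position is unchanged or reduced.
No new person acquires control, so the clause is not triggered.

No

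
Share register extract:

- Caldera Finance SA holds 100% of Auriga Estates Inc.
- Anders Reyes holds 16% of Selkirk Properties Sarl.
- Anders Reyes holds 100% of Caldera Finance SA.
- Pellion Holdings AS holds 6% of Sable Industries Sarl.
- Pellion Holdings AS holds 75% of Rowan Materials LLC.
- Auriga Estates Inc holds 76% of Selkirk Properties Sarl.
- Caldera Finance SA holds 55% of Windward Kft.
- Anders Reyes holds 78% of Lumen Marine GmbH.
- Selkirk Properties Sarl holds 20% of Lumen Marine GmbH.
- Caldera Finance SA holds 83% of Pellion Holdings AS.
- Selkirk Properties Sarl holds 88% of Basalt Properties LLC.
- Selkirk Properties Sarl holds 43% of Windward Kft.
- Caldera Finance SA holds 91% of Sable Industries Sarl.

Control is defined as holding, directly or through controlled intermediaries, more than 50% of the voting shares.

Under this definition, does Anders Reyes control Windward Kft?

Anders holds 100% of Caldera, so Anders controls Caldera.
Caldera holds 100% of Auriga, so Anders controls Auriga.
Anders and Auriga together hold 16% + 76% = 92% of Selkirk, so Anders controls Selkirk.
Caldera and Selkirk together hold 55% + 43% = 98% of Windward, so Anders controls Windward.

Yes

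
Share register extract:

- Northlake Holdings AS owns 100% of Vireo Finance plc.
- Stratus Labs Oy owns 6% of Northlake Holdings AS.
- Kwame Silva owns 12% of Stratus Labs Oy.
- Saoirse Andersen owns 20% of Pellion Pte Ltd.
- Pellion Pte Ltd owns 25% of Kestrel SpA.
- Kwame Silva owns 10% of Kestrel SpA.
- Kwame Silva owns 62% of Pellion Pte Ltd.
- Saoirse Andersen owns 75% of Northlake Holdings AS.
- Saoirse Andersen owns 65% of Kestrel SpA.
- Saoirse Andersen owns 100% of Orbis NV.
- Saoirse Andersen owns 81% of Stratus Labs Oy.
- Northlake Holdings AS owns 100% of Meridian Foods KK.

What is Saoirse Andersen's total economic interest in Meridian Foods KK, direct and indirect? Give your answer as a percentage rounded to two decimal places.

79.86%

Saoirse reaches Meridian along 2 paths.
Via Northlake: 75% × 100% = 75%.
Via Stratus → Northlake: 81% × 6% × 100% = 4.86%.
Total: 75% + 4.86% = 79.86%.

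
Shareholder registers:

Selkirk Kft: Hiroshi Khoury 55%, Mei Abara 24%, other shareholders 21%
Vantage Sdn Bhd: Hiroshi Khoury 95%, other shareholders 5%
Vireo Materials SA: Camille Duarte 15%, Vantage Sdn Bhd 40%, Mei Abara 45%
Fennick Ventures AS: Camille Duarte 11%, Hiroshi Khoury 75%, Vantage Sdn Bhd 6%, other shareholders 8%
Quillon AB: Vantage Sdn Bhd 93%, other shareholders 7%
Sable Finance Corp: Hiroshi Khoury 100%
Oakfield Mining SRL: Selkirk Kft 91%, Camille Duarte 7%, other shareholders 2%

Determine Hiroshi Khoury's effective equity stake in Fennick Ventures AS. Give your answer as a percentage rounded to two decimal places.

80.70%

Hiroshi reaches Fennick along 2 paths.
Direct stake: 75% = 75%.
Via Vantage: 95% × 6% = 5.7%.
Total: 75% + 5.7% = 80.7%.
Rounded: 80.70%.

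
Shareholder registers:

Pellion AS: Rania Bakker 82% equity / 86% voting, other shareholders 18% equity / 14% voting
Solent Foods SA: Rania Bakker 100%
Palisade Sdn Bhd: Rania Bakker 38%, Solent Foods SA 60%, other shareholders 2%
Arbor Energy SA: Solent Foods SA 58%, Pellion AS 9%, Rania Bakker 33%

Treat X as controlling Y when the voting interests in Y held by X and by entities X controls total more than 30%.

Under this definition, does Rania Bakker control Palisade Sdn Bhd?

Rania holds 100% of Solent, so Rania controls Solent.
Rania and Solent together hold 38% + 60% = 98% of Palisade, so Rania controls Palisade.

Yes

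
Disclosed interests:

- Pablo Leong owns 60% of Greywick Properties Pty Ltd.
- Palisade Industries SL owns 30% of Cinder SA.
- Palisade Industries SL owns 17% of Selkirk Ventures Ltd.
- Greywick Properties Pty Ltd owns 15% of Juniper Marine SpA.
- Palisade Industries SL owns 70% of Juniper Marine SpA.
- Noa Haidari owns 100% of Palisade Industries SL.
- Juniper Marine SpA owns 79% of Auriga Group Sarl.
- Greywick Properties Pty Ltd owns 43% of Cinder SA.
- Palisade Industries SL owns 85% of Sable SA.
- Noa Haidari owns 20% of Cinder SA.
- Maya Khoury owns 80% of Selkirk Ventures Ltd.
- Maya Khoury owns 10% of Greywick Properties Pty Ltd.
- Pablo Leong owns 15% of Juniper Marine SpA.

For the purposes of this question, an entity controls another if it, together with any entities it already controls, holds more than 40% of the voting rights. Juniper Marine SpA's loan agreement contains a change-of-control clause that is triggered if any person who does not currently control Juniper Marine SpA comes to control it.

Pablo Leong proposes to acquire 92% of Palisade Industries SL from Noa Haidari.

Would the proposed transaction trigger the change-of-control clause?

The purchase adds only to Pablo's holdings (Noa's stake shrinks), so Pablo is the only person who could newly come to control Juniper.
Pablo holds 60% of Greywick, so Pablo controls Greywick.
Greywick holds 43% of Cinder, so Pablo controls Cinder.
In Juniper, Pablo's side holds only 15% + 15% = 30%, not > 40%.
So before the transaction, Pablo does not control Juniper.
After the purchase, Pablo holds 92% of Palisade directly, and Noa's stake falls to 8%.
Pablo holds 92% of Palisade, so Pablo controls Palisade.
Palisade and Pablo and Greywick together hold 70% + 15% + 15% = 100% of Juniper, so Pablo controls Juniper.
Pablo did not control Juniper before and does after, so the clause is triggered.

Yes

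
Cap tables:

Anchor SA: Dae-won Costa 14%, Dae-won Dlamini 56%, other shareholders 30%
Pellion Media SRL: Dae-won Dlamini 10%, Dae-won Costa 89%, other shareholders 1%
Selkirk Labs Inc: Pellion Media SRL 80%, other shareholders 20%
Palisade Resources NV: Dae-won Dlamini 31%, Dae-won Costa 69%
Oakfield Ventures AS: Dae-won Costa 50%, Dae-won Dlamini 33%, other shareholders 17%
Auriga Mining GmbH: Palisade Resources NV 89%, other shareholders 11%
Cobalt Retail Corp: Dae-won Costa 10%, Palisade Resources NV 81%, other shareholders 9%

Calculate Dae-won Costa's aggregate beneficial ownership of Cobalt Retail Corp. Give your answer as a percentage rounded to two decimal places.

Dae-won Costa reaches Cobalt along 2 paths.
Direct stake: 10% = 10%.
Via Palisade: 69% × 81% = 55.89%.
Total: 10% + 55.89% = 65.89%.

65.89%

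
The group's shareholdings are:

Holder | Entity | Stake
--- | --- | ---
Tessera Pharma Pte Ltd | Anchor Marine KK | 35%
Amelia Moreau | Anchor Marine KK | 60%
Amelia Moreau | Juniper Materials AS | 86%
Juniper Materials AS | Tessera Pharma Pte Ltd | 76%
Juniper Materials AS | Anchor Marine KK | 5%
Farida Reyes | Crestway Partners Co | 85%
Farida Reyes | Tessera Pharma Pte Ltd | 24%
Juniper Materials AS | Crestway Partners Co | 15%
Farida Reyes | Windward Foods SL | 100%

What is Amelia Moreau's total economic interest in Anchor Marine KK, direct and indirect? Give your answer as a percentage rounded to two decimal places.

87.18%

Amelia reaches Anchor along 3 paths.
Via Juniper: 86% × 5% = 4.3%.
Via Juniper → Tessera: 86% × 76% × 35% = 22.876%.
Direct stake: 60% = 60%.
Total: 4.3% + 22.876% + 60% = 87.176%.
Rounded: 87.18%.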